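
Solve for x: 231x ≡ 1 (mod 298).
169

gcd(231, 298) = 1, so the inverse exists.
Extended Euclidean algorithm on (298, 231):
298 = 1 × 231 + 67  ⟹  67 = (1)·298 + (-1)·231
231 = 3 × 67 + 30  ⟹  30 = (-3)·298 + (4)·231
67 = 2 × 30 + 7  ⟹  7 = (7)·298 + (-9)·231
30 = 4 × 7 + 2  ⟹  2 = (-31)·298 + (40)·231
7 = 3 × 2 + 1  ⟹  1 = (100)·298 + (-129)·231
So (-129)·231 ≡ 1 (mod 298), i.e. 231^(-1) ≡ -129 ≡ 169 (mod 298).
Check: 231 × 169 = 39039 ≡ 1 (mod 298)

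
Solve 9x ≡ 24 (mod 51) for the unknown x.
x ≡ 14 (mod 17)

gcd(9, 51) = 3, which divides 24, so solutions exist.
Divide through by 3: 3x ≡ 8 (mod 17).
Find 3^(-1) mod 17 by the extended Euclidean algorithm:
17 = 5 × 3 + 2  ⟹  2 = (1)·17 + (-5)·3
3 = 1 × 2 + 1  ⟹  1 = (-1)·17 + (6)·3
So (6)·3 ≡ 1 (mod 17), i.e. 3^(-1) ≡ 6 (mod 17).
x ≡ 6 × 8 = 48 ≡ 14 (mod 17).
Check: 9 × 14 = 126 ≡ 24 (mod 51).
x ≡ 14 (mod 17), giving 3 solutions mod 51.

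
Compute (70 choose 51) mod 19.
3

Using Lucas' theorem:
Write n=70 and k=51 in base 19:
n in base 19: [3, 13]
k in base 19: [2, 13]
C(70,51) mod 19 = ∏ C(n_i, k_i) mod 19
Digit binomials (mod 19): C(3,2) = 3; C(13,13) = 1
Product: 3 × 1 = 3 ≡ 3 (mod 19)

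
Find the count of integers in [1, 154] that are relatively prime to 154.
60

154 = 2 × 7 × 11
φ(n) = n × ∏(1 - 1/p) for each prime p dividing n
φ(154) = 154 × (1 - 1/2) × (1 - 1/7) × (1 - 1/11) = 60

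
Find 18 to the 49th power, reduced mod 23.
3

Repeated squaring. Binary of 49 = 110001.
18^1 ≡ 18 (mod 23); 18^2 ≡ 2 (mod 23); 18^4 ≡ 4 (mod 23); 18^8 ≡ 16 (mod 23); 18^16 ≡ 3 (mod 23); 18^32 ≡ 9 (mod 23)
18^49 = 18^1 × 18^16 × 18^32 ≡ 3 (mod 23)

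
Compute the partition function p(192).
1987276856363

p(n) counts ways to write n as a sum of positive integers (order ignored).
Euler's pentagonal recurrence: p(k) = p(k-1) + p(k-2) - p(k-5) - p(k-7) + p(k-12) + p(k-15) - ... (offsets j(3j∓1)/2, signs ++--, p(0)=1, p(<0)=0).
DP table for k = 0..191: p(0)=1, p(1)=1, p(2)=2, p(3)=3, p(4)=5, p(5)=7, p(6)=11, p(7)=15, p(8)=22, p(9)=30, p(10)=42, p(11)=56, p(12)=77, p(13)=101, p(14)=135, p(15)=176, p(16)=231, p(17)=297, p(18)=385, p(19)=490, p(20)=627, p(21)=792, p(22)=1002, p(23)=1255, p(24)=1575, p(25)=1958, p(26)=2436, p(27)=3010, p(28)=3718, p(29)=4565, p(30)=5604, p(31)=6842, p(32)=8349, p(33)=10143, p(34)=12310, p(35)=14883, p(36)=17977, p(37)=21637, p(38)=26015, p(39)=31185, p(40)=37338, p(41)=44583, p(42)=53174, p(43)=63261, p(44)=75175, p(45)=89134, p(46)=105558, p(47)=124754, p(48)=147273, p(49)=173525, p(50)=204226, p(51)=239943, p(52)=281589, p(53)=329931, p(54)=386155, p(55)=451276, p(56)=526823, p(57)=614154, p(58)=715220, p(59)=831820, p(60)=966467, p(61)=1121505, p(62)=1300156, p(63)=1505499, p(64)=1741630, p(65)=2012558, p(66)=2323520, p(67)=2679689, p(68)=3087735, p(69)=3554345, p(70)=4087968, p(71)=4697205, p(72)=5392783, p(73)=6185689, p(74)=7089500, p(75)=8118264, p(76)=9289091, p(77)=10619863, p(78)=12132164, p(79)=13848650, p(80)=15796476, p(81)=18004327, p(82)=20506255, p(83)=23338469, p(84)=26543660, p(85)=30167357, p(86)=34262962, p(87)=38887673, p(88)=44108109, p(89)=49995925, p(90)=56634173, p(91)=64112359, p(92)=72533807, p(93)=82010177, p(94)=92669720, p(95)=104651419, p(96)=118114304, p(97)=133230930, p(98)=150198136, p(99)=169229875, p(100)=190569292, p(101)=214481126, p(102)=241265379, p(103)=271248950, p(104)=304801365, p(105)=342325709, p(106)=384276336, p(107)=431149389, p(108)=483502844, p(109)=541946240, p(110)=607163746, p(111)=679903203, p(112)=761002156, p(113)=851376628, p(114)=952050665, p(115)=1064144451, p(116)=1188908248, p(117)=1327710076, p(118)=1482074143, p(119)=1653668665, p(120)=1844349560, p(121)=2056148051, p(122)=2291320912, p(123)=2552338241, p(124)=2841940500, p(125)=3163127352, p(126)=3519222692, p(127)=3913864295, p(128)=4351078600, p(129)=4835271870, p(130)=5371315400, p(131)=5964539504, p(132)=6620830889, p(133)=7346629512, p(134)=8149040695, p(135)=9035836076, p(136)=10015581680, p(137)=11097645016, p(138)=12292341831, p(139)=13610949895, p(140)=15065878135, p(141)=16670689208, p(142)=18440293320, p(143)=20390982757, p(144)=22540654445, p(145)=24908858009, p(146)=27517052599, p(147)=30388671978, p(148)=33549419497, p(149)=37027355200, p(150)=40853235313, p(151)=45060624582, p(152)=49686288421, p(153)=54770336324, p(154)=60356673280, p(155)=66493182097, p(156)=73232243759, p(157)=80630964769, p(158)=88751778802, p(159)=97662728555, p(160)=107438159466, p(161)=118159068427, p(162)=129913904637, p(163)=142798995930, p(164)=156919475295, p(165)=172389800255, p(166)=189334822579, p(167)=207890420102, p(168)=228204732751, p(169)=250438925115, p(170)=274768617130, p(171)=301384802048, p(172)=330495499613, p(173)=362326859895, p(174)=397125074750, p(175)=435157697830, p(176)=476715857290, p(177)=522115831195, p(178)=571701605655, p(179)=625846753120, p(180)=684957390936, p(181)=749474411781, p(182)=819876908323, p(183)=896684817527, p(184)=980462880430, p(185)=1071823774337, p(186)=1171432692373, p(187)=1280011042268, p(188)=1398341745571, p(189)=1527273599625, p(190)=1667727404093, p(191)=1820701100652.
Final step: p(192) = p(191) + p(190) - p(187) - p(185) + p(180) + p(177) - p(170) - p(166) + p(157) + p(152) - p(141) - p(135) + p(122) + p(115) - p(100) - p(92) + p(75) + p(66) - p(47) - p(37) + p(16) + p(5)
= 1820701100652 + 1667727404093 - 1280011042268 - 1071823774337 + 684957390936 + 522115831195 - 274768617130 - 189334822579 + 80630964769 + 49686288421 - 16670689208 - 9035836076 + 2291320912 + 1064144451 - 190569292 - 72533807 + 8118264 + 2323520 - 124754 - 21637 + 231 + 7
= 1987276856363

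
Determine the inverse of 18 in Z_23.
9

gcd(18, 23) = 1, so the inverse exists.
Extended Euclidean algorithm on (23, 18):
23 = 1 × 18 + 5  ⟹  5 = (1)·23 + (-1)·18
18 = 3 × 5 + 3  ⟹  3 = (-3)·23 + (4)·18
5 = 1 × 3 + 2  ⟹  2 = (4)·23 + (-5)·18
3 = 1 × 2 + 1  ⟹  1 = (-7)·23 + (9)·18
So (9)·18 ≡ 1 (mod 23), i.e. 18^(-1) ≡ 9 (mod 23).
Check: 18 × 9 = 162 ≡ 1 (mod 23)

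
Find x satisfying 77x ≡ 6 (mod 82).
x ≡ 48 (mod 82)

gcd(77, 82) = 1, which divides 6, so solutions exist.
Find 77^(-1) mod 82 by the extended Euclidean algorithm:
82 = 1 × 77 + 5  ⟹  5 = (1)·82 + (-1)·77
77 = 15 × 5 + 2  ⟹  2 = (-15)·82 + (16)·77
5 = 2 × 2 + 1  ⟹  1 = (31)·82 + (-33)·77
So (-33)·77 ≡ 1 (mod 82), i.e. 77^(-1) ≡ -33 ≡ 49 (mod 82).
x ≡ 49 × 6 = 294 ≡ 48 (mod 82).
Check: 77 × 48 = 3696 ≡ 6 (mod 82).
Unique solution: x ≡ 48 (mod 82)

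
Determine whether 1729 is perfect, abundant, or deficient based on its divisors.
deficient

Proper divisors of 1729: sum = 1 + 7 + 13 + 19 + 91 + 133 + 247 = 511
Since 511 < 1729, 1729 is deficient.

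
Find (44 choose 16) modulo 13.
4

Using Lucas' theorem:
Write n=44 and k=16 in base 13:
n in base 13: [3, 5]
k in base 13: [1, 3]
C(44,16) mod 13 = ∏ C(n_i, k_i) mod 13
Digit binomials (mod 13): C(3,1) = 3; C(5,3) = 10
Product: 3 × 10 = 30 ≡ 4 (mod 13)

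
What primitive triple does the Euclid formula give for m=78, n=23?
(5555, 3588, 6613)

Euclid's formula: a = m² - n², b = 2mn, c = m² + n²
m = 78, n = 23
a = 78² - 23² = 6084 - 529 = 5555
b = 2 × 78 × 23 = 3588
c = 78² + 23² = 6084 + 529 = 6613
Verification: 5555² + 3588² = 30858025 + 12873744 = 43731769 = 6613² ✓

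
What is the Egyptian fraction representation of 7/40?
1/6 + 1/120

Greedy algorithm:
7/40: ceiling(40/7) = 6, use 1/6
1/120: ceiling(120/1) = 120, use 1/120
Result: 7/40 = 1/6 + 1/120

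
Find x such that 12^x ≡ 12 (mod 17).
1

Baby-step giant-step with step n = ⌈√17⌉ = 5.
Baby steps 12^j mod 17 (j:value) for j=0..4: 0:1, 1:12, 2:8, 3:11, 4:13.
h = 12 is already in the table at j=1, so x = 1.
Check: 12^1 ≡ 12 (mod 17).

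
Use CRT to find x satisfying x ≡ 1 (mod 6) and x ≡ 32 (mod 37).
217

Using Chinese Remainder Theorem:
M = 6 × 37 = 222
M1 = 37, M2 = 6
y1 = 37^(-1) mod 6 = 1
y2 = 6^(-1) mod 37 = 31
x = (1×37×1 + 32×6×31) mod 222 = 217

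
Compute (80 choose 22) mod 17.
6

Using Lucas' theorem:
Write n=80 and k=22 in base 17:
n in base 17: [4, 12]
k in base 17: [1, 5]
C(80,22) mod 17 = ∏ C(n_i, k_i) mod 17
Digit binomials (mod 17): C(4,1) = 4; C(12,5) = 792 ≡ 10
Product: 4 × 10 = 40 ≡ 6 (mod 17)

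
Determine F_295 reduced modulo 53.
23

Matrix identity: Q^n = [[F_(n+1), F_n], [F_n, F_(n-1)]] with Q = [[1,1],[1,0]].
n = 295 = 100100111₂. Square-and-multiply, entries mod 53:
Q^1 = [[1,1],[1,0]]
Q^2 = (Q^1)² = [[2,1],[1,1]]
Q^4 = (Q^2)² = [[5,3],[3,2]]
Q^9 = (Q^4)²·Q = [[2,34],[34,21]]
Q^18 = (Q^9)² = [[47,40],[40,7]]
Q^36 = (Q^18)² = [[46,40],[40,6]]
Q^73 = (Q^36)²·Q = [[19,6],[6,13]]
Q^147 = (Q^73)²·Q = [[6,26],[26,33]]
Q^295 = (Q^147)²·Q = [[30,23],[23,7]]
F_295 mod 53 = Q^295[0][1] = 23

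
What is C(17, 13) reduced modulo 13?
1

Using Lucas' theorem:
Write n=17 and k=13 in base 13:
n in base 13: [1, 4]
k in base 13: [1, 0]
C(17,13) mod 13 = ∏ C(n_i, k_i) mod 13
Digit binomials (mod 13): C(1,1) = 1; C(4,0) = 1
Product: 1 × 1 = 1 ≡ 1 (mod 13)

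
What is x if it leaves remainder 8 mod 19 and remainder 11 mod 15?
236

Using Chinese Remainder Theorem:
M = 19 × 15 = 285
M1 = 15, M2 = 19
y1 = 15^(-1) mod 19 = 14
y2 = 19^(-1) mod 15 = 4
x = (8×15×14 + 11×19×4) mod 285 = 236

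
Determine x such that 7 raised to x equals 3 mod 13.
8

Baby-step giant-step with step n = ⌈√13⌉ = 4.
Baby steps 7^j mod 13 (j:value) for j=0..3: 0:1, 1:7, 2:10, 3:5.
Giant-step multiplier: 7^(-4) ≡ 7^(12-4) = 7^8 ≡ 3 (mod 13).
Giant steps γ_i = 3·3^i mod 13: γ_0=3, γ_1=9, γ_2=1 (in table at j=0).
x = i·n + j = 2·4 + 0 = 8.
Check: 7^8 ≡ 3 (mod 13).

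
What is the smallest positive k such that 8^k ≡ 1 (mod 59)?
58

59 is prime, so ord(8) divides φ(59) = 58.
Divisors of 58: 1, 2, 29, 58.
Repeated squaring: 8^1 ≡ 8, 8^2 ≡ 5, 8^4 ≡ 25, 8^8 ≡ 35, 8^16 ≡ 45, 8^32 ≡ 19 (mod 59).
Test 8^d mod 59 for each divisor d in increasing order:
8^1 ≡ 8
8^2 ≡ 5
8^29 = 8^16·8^8·8^4·8^1 ≡ 58
8^58 = 8^32·8^16·8^8·8^2 ≡ 1  ← first divisor giving 1
The order is 58.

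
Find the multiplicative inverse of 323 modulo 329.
274

gcd(323, 329) = 1, so the inverse exists.
Extended Euclidean algorithm on (329, 323):
329 = 1 × 323 + 6  ⟹  6 = (1)·329 + (-1)·323
323 = 53 × 6 + 5  ⟹  5 = (-53)·329 + (54)·323
6 = 1 × 5 + 1  ⟹  1 = (54)·329 + (-55)·323
So (-55)·323 ≡ 1 (mod 329), i.e. 323^(-1) ≡ -55 ≡ 274 (mod 329).
Check: 323 × 274 = 88502 ≡ 1 (mod 329)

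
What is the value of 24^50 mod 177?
135

Repeated squaring. Binary of 50 = 110010.
24^1 ≡ 24 (mod 177); 24^2 ≡ 45 (mod 177); 24^4 ≡ 78 (mod 177); 24^8 ≡ 66 (mod 177); 24^16 ≡ 108 (mod 177); 24^32 ≡ 159 (mod 177)
24^50 = 24^2 × 24^16 × 24^32 ≡ 135 (mod 177)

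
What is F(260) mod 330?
165

Matrix identity: Q^n = [[F_(n+1), F_n], [F_n, F_(n-1)]] with Q = [[1,1],[1,0]].
n = 260 = 100000100₂. Square-and-multiply, entries mod 330:
Q^1 = [[1,1],[1,0]]
Q^2 = (Q^1)² = [[2,1],[1,1]]
Q^4 = (Q^2)² = [[5,3],[3,2]]
Q^8 = (Q^4)² = [[34,21],[21,13]]
Q^16 = (Q^8)² = [[277,327],[327,280]]
Q^32 = (Q^16)² = [[178,309],[309,199]]
Q^65 = (Q^32)²·Q = [[118,115],[115,3]]
Q^130 = (Q^65)² = [[89,55],[55,34]]
Q^260 = (Q^130)² = [[56,165],[165,221]]
F_260 mod 330 = Q^260[0][1] = 165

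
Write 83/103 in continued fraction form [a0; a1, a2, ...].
[0; 1, 4, 6, 1, 2]

Euclidean algorithm steps:
83 = 0 × 103 + 83
103 = 1 × 83 + 20
83 = 4 × 20 + 3
20 = 6 × 3 + 2
3 = 1 × 2 + 1
2 = 2 × 1 + 0
Continued fraction: [0; 1, 4, 6, 1, 2]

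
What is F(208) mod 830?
301

Matrix identity: Q^n = [[F_(n+1), F_n], [F_n, F_(n-1)]] with Q = [[1,1],[1,0]].
n = 208 = 11010000₂. Square-and-multiply, entries mod 830:
Q^1 = [[1,1],[1,0]]
Q^3 = (Q^1)²·Q = [[3,2],[2,1]]
Q^6 = (Q^3)² = [[13,8],[8,5]]
Q^13 = (Q^6)²·Q = [[377,233],[233,144]]
Q^26 = (Q^13)² = [[538,213],[213,325]]
Q^52 = (Q^26)² = [[323,389],[389,764]]
Q^104 = (Q^52)² = [[10,373],[373,467]]
Q^208 = (Q^104)² = [[619,301],[301,318]]
F_208 mod 830 = Q^208[0][1] = 301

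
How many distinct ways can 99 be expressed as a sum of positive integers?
169229875

p(n) counts ways to write n as a sum of positive integers (order ignored).
Euler's pentagonal recurrence: p(k) = p(k-1) + p(k-2) - p(k-5) - p(k-7) + p(k-12) + p(k-15) - ... (offsets j(3j∓1)/2, signs ++--, p(0)=1, p(<0)=0).
DP table for k = 0..98: p(0)=1, p(1)=1, p(2)=2, p(3)=3, p(4)=5, p(5)=7, p(6)=11, p(7)=15, p(8)=22, p(9)=30, p(10)=42, p(11)=56, p(12)=77, p(13)=101, p(14)=135, p(15)=176, p(16)=231, p(17)=297, p(18)=385, p(19)=490, p(20)=627, p(21)=792, p(22)=1002, p(23)=1255, p(24)=1575, p(25)=1958, p(26)=2436, p(27)=3010, p(28)=3718, p(29)=4565, p(30)=5604, p(31)=6842, p(32)=8349, p(33)=10143, p(34)=12310, p(35)=14883, p(36)=17977, p(37)=21637, p(38)=26015, p(39)=31185, p(40)=37338, p(41)=44583, p(42)=53174, p(43)=63261, p(44)=75175, p(45)=89134, p(46)=105558, p(47)=124754, p(48)=147273, p(49)=173525, p(50)=204226, p(51)=239943, p(52)=281589, p(53)=329931, p(54)=386155, p(55)=451276, p(56)=526823, p(57)=614154, p(58)=715220, p(59)=831820, p(60)=966467, p(61)=1121505, p(62)=1300156, p(63)=1505499, p(64)=1741630, p(65)=2012558, p(66)=2323520, p(67)=2679689, p(68)=3087735, p(69)=3554345, p(70)=4087968, p(71)=4697205, p(72)=5392783, p(73)=6185689, p(74)=7089500, p(75)=8118264, p(76)=9289091, p(77)=10619863, p(78)=12132164, p(79)=13848650, p(80)=15796476, p(81)=18004327, p(82)=20506255, p(83)=23338469, p(84)=26543660, p(85)=30167357, p(86)=34262962, p(87)=38887673, p(88)=44108109, p(89)=49995925, p(90)=56634173, p(91)=64112359, p(92)=72533807, p(93)=82010177, p(94)=92669720, p(95)=104651419, p(96)=118114304, p(97)=133230930, p(98)=150198136.
Final step: p(99) = p(98) + p(97) - p(94) - p(92) + p(87) + p(84) - p(77) - p(73) + p(64) + p(59) - p(48) - p(42) + p(29) + p(22) - p(7)
= 150198136 + 133230930 - 92669720 - 72533807 + 38887673 + 26543660 - 10619863 - 6185689 + 1741630 + 831820 - 147273 - 53174 + 4565 + 1002 - 15
= 169229875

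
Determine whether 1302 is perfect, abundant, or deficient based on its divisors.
abundant

Proper divisors of 1302: sum = 1 + 2 + 3 + 6 + 7 + 14 + 21 + 31 + 42 + 62 + 93 + 186 + 217 + 434 + 651 = 1770
Since 1770 > 1302, 1302 is abundant.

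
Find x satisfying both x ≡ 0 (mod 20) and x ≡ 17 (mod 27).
260

Using Chinese Remainder Theorem:
M = 20 × 27 = 540
M1 = 27, M2 = 20
y1 = 27^(-1) mod 20 = 3
y2 = 20^(-1) mod 27 = 23
x = (0×27×3 + 17×20×23) mod 540 = 260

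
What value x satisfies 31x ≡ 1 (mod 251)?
81

gcd(31, 251) = 1, so the inverse exists.
Extended Euclidean algorithm on (251, 31):
251 = 8 × 31 + 3  ⟹  3 = (1)·251 + (-8)·31
31 = 10 × 3 + 1  ⟹  1 = (-10)·251 + (81)·31
So (81)·31 ≡ 1 (mod 251), i.e. 31^(-1) ≡ 81 (mod 251).
Check: 31 × 81 = 2511 ≡ 1 (mod 251)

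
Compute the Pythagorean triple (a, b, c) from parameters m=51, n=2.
(2597, 204, 2605)

Euclid's formula: a = m² - n², b = 2mn, c = m² + n²
m = 51, n = 2
a = 51² - 2² = 2601 - 4 = 2597
b = 2 × 51 × 2 = 204
c = 51² + 2² = 2601 + 4 = 2605
Verification: 2597² + 204² = 6744409 + 41616 = 6786025 = 2605² ✓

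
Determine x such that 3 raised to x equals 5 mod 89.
70

Baby-step giant-step with step n = ⌈√89⌉ = 10.
Baby steps 3^j mod 89 (j:value) for j=0..9: 0:1, 1:3, 2:9, 3:27, 4:81, 5:65, 6:17, 7:51, 8:64, 9:14.
Giant-step multiplier: 3^(-10) ≡ 3^(88-10) = 3^78 ≡ 53 (mod 89).
Giant steps γ_i = 5·53^i mod 89: γ_0=5, γ_1=87, γ_2=72, γ_3=78, γ_4=40, γ_5=73, γ_6=42, γ_7=1 (in table at j=0).
x = i·n + j = 7·10 + 0 = 70.
Check: 3^70 ≡ 5 (mod 89).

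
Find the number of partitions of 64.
1741630

p(n) counts ways to write n as a sum of positive integers (order ignored).
Euler's pentagonal recurrence: p(k) = p(k-1) + p(k-2) - p(k-5) - p(k-7) + p(k-12) + p(k-15) - ... (offsets j(3j∓1)/2, signs ++--, p(0)=1, p(<0)=0).
DP table for k = 0..63: p(0)=1, p(1)=1, p(2)=2, p(3)=3, p(4)=5, p(5)=7, p(6)=11, p(7)=15, p(8)=22, p(9)=30, p(10)=42, p(11)=56, p(12)=77, p(13)=101, p(14)=135, p(15)=176, p(16)=231, p(17)=297, p(18)=385, p(19)=490, p(20)=627, p(21)=792, p(22)=1002, p(23)=1255, p(24)=1575, p(25)=1958, p(26)=2436, p(27)=3010, p(28)=3718, p(29)=4565, p(30)=5604, p(31)=6842, p(32)=8349, p(33)=10143, p(34)=12310, p(35)=14883, p(36)=17977, p(37)=21637, p(38)=26015, p(39)=31185, p(40)=37338, p(41)=44583, p(42)=53174, p(43)=63261, p(44)=75175, p(45)=89134, p(46)=105558, p(47)=124754, p(48)=147273, p(49)=173525, p(50)=204226, p(51)=239943, p(52)=281589, p(53)=329931, p(54)=386155, p(55)=451276, p(56)=526823, p(57)=614154, p(58)=715220, p(59)=831820, p(60)=966467, p(61)=1121505, p(62)=1300156, p(63)=1505499.
Final step: p(64) = p(63) + p(62) - p(59) - p(57) + p(52) + p(49) - p(42) - p(38) + p(29) + p(24) - p(13) - p(7)
= 1505499 + 1300156 - 831820 - 614154 + 281589 + 173525 - 53174 - 26015 + 4565 + 1575 - 101 - 15
= 1741630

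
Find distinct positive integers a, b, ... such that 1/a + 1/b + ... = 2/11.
1/6 + 1/66

Greedy algorithm:
2/11: ceiling(11/2) = 6, use 1/6
1/66: ceiling(66/1) = 66, use 1/66
Result: 2/11 = 1/6 + 1/66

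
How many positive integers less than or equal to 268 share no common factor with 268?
132

268 = 2^2 × 67
φ(n) = n × ∏(1 - 1/p) for each prime p dividing n
φ(268) = 268 × (1 - 1/2) × (1 - 1/67) = 132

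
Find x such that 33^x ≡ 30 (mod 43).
41

Baby-step giant-step with step n = ⌈√43⌉ = 7.
Baby steps 33^j mod 43 (j:value) for j=0..6: 0:1, 1:33, 2:14, 3:32, 4:24, 5:18, 6:35.
Giant-step multiplier: 33^(-7) ≡ 33^(42-7) = 33^35 ≡ 7 (mod 43).
Giant steps γ_i = 30·7^i mod 43: γ_0=30, γ_1=38, γ_2=8, γ_3=13, γ_4=5, γ_5=35 (in table at j=6).
x = i·n + j = 5·7 + 6 = 41.
Check: 33^41 ≡ 30 (mod 43).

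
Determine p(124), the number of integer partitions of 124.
2841940500

p(n) counts ways to write n as a sum of positive integers (order ignored).
Euler's pentagonal recurrence: p(k) = p(k-1) + p(k-2) - p(k-5) - p(k-7) + p(k-12) + p(k-15) - ... (offsets j(3j∓1)/2, signs ++--, p(0)=1, p(<0)=0).
DP table for k = 0..123: p(0)=1, p(1)=1, p(2)=2, p(3)=3, p(4)=5, p(5)=7, p(6)=11, p(7)=15, p(8)=22, p(9)=30, p(10)=42, p(11)=56, p(12)=77, p(13)=101, p(14)=135, p(15)=176, p(16)=231, p(17)=297, p(18)=385, p(19)=490, p(20)=627, p(21)=792, p(22)=1002, p(23)=1255, p(24)=1575, p(25)=1958, p(26)=2436, p(27)=3010, p(28)=3718, p(29)=4565, p(30)=5604, p(31)=6842, p(32)=8349, p(33)=10143, p(34)=12310, p(35)=14883, p(36)=17977, p(37)=21637, p(38)=26015, p(39)=31185, p(40)=37338, p(41)=44583, p(42)=53174, p(43)=63261, p(44)=75175, p(45)=89134, p(46)=105558, p(47)=124754, p(48)=147273, p(49)=173525, p(50)=204226, p(51)=239943, p(52)=281589, p(53)=329931, p(54)=386155, p(55)=451276, p(56)=526823, p(57)=614154, p(58)=715220, p(59)=831820, p(60)=966467, p(61)=1121505, p(62)=1300156, p(63)=1505499, p(64)=1741630, p(65)=2012558, p(66)=2323520, p(67)=2679689, p(68)=3087735, p(69)=3554345, p(70)=4087968, p(71)=4697205, p(72)=5392783, p(73)=6185689, p(74)=7089500, p(75)=8118264, p(76)=9289091, p(77)=10619863, p(78)=12132164, p(79)=13848650, p(80)=15796476, p(81)=18004327, p(82)=20506255, p(83)=23338469, p(84)=26543660, p(85)=30167357, p(86)=34262962, p(87)=38887673, p(88)=44108109, p(89)=49995925, p(90)=56634173, p(91)=64112359, p(92)=72533807, p(93)=82010177, p(94)=92669720, p(95)=104651419, p(96)=118114304, p(97)=133230930, p(98)=150198136, p(99)=169229875, p(100)=190569292, p(101)=214481126, p(102)=241265379, p(103)=271248950, p(104)=304801365, p(105)=342325709, p(106)=384276336, p(107)=431149389, p(108)=483502844, p(109)=541946240, p(110)=607163746, p(111)=679903203, p(112)=761002156, p(113)=851376628, p(114)=952050665, p(115)=1064144451, p(116)=1188908248, p(117)=1327710076, p(118)=1482074143, p(119)=1653668665, p(120)=1844349560, p(121)=2056148051, p(122)=2291320912, p(123)=2552338241.
Final step: p(124) = p(123) + p(122) - p(119) - p(117) + p(112) + p(109) - p(102) - p(98) + p(89) + p(84) - p(73) - p(67) + p(54) + p(47) - p(32) - p(24) + p(7)
= 2552338241 + 2291320912 - 1653668665 - 1327710076 + 761002156 + 541946240 - 241265379 - 150198136 + 49995925 + 26543660 - 6185689 - 2679689 + 386155 + 124754 - 8349 - 1575 + 15
= 2841940500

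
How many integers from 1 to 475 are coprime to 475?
360

475 = 5^2 × 19
φ(n) = n × ∏(1 - 1/p) for each prime p dividing n
φ(475) = 475 × (1 - 1/5) × (1 - 1/19) = 360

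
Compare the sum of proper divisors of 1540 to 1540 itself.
abundant

Proper divisors of 1540: sum = 1 + 2 + 4 + 5 + 7 + 10 + 11 + 14 + ... + 220 + 308 + 385 + 770 (23 divisors) = 2492
Since 2492 > 1540, 1540 is abundant.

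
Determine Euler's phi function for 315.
144

315 = 3^2 × 5 × 7
φ(n) = n × ∏(1 - 1/p) for each prime p dividing n
φ(315) = 315 × (1 - 1/3) × (1 - 1/5) × (1 - 1/7) = 144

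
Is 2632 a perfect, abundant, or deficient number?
abundant

Proper divisors of 2632: sum = 1 + 2 + 4 + 7 + 8 + 14 + 28 + 47 + 56 + 94 + 188 + 329 + 376 + 658 + 1316 = 3128
Since 3128 > 2632, 2632 is abundant.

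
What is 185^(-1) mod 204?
161

gcd(185, 204) = 1, so the inverse exists.
Extended Euclidean algorithm on (204, 185):
204 = 1 × 185 + 19  ⟹  19 = (1)·204 + (-1)·185
185 = 9 × 19 + 14  ⟹  14 = (-9)·204 + (10)·185
19 = 1 × 14 + 5  ⟹  5 = (10)·204 + (-11)·185
14 = 2 × 5 + 4  ⟹  4 = (-29)·204 + (32)·185
5 = 1 × 4 + 1  ⟹  1 = (39)·204 + (-43)·185
So (-43)·185 ≡ 1 (mod 204), i.e. 185^(-1) ≡ -43 ≡ 161 (mod 204).
Check: 185 × 161 = 29785 ≡ 1 (mod 204)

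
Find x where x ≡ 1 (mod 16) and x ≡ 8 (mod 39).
593

Using Chinese Remainder Theorem:
M = 16 × 39 = 624
M1 = 39, M2 = 16
y1 = 39^(-1) mod 16 = 7
y2 = 16^(-1) mod 39 = 22
x = (1×39×7 + 8×16×22) mod 624 = 593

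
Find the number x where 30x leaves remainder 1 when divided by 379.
139

gcd(30, 379) = 1, so the inverse exists.
Extended Euclidean algorithm on (379, 30):
379 = 12 × 30 + 19  ⟹  19 = (1)·379 + (-12)·30
30 = 1 × 19 + 11  ⟹  11 = (-1)·379 + (13)·30
19 = 1 × 11 + 8  ⟹  8 = (2)·379 + (-25)·30
11 = 1 × 8 + 3  ⟹  3 = (-3)·379 + (38)·30
8 = 2 × 3 + 2  ⟹  2 = (8)·379 + (-101)·30
3 = 1 × 2 + 1  ⟹  1 = (-11)·379 + (139)·30
So (139)·30 ≡ 1 (mod 379), i.e. 30^(-1) ≡ 139 (mod 379).
Check: 30 × 139 = 4170 ≡ 1 (mod 379)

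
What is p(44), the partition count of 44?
75175

p(n) counts ways to write n as a sum of positive integers (order ignored).
Euler's pentagonal recurrence: p(k) = p(k-1) + p(k-2) - p(k-5) - p(k-7) + p(k-12) + p(k-15) - ... (offsets j(3j∓1)/2, signs ++--, p(0)=1, p(<0)=0).
DP table for k = 0..43: p(0)=1, p(1)=1, p(2)=2, p(3)=3, p(4)=5, p(5)=7, p(6)=11, p(7)=15, p(8)=22, p(9)=30, p(10)=42, p(11)=56, p(12)=77, p(13)=101, p(14)=135, p(15)=176, p(16)=231, p(17)=297, p(18)=385, p(19)=490, p(20)=627, p(21)=792, p(22)=1002, p(23)=1255, p(24)=1575, p(25)=1958, p(26)=2436, p(27)=3010, p(28)=3718, p(29)=4565, p(30)=5604, p(31)=6842, p(32)=8349, p(33)=10143, p(34)=12310, p(35)=14883, p(36)=17977, p(37)=21637, p(38)=26015, p(39)=31185, p(40)=37338, p(41)=44583, p(42)=53174, p(43)=63261.
Final step: p(44) = p(43) + p(42) - p(39) - p(37) + p(32) + p(29) - p(22) - p(18) + p(9) + p(4)
= 63261 + 53174 - 31185 - 21637 + 8349 + 4565 - 1002 - 385 + 30 + 5
= 75175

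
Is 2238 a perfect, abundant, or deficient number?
abundant

Proper divisors of 2238: sum = 1 + 2 + 3 + 6 + 373 + 746 + 1119 = 2250
Since 2250 > 2238, 2238 is abundant.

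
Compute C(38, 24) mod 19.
0

Using Lucas' theorem:
Write n=38 and k=24 in base 19:
n in base 19: [2, 0]
k in base 19: [1, 5]
C(38,24) mod 19 = ∏ C(n_i, k_i) mod 19
Digit binomials (mod 19): C(2,1) = 2; C(0,5) = 0 (k_i > n_i)
Product: 2 × 0 = 0 ≡ 0 (mod 19)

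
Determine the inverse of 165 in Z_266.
79

gcd(165, 266) = 1, so the inverse exists.
Extended Euclidean algorithm on (266, 165):
266 = 1 × 165 + 101  ⟹  101 = (1)·266 + (-1)·165
165 = 1 × 101 + 64  ⟹  64 = (-1)·266 + (2)·165
101 = 1 × 64 + 37  ⟹  37 = (2)·266 + (-3)·165
64 = 1 × 37 + 27  ⟹  27 = (-3)·266 + (5)·165
37 = 1 × 27 + 10  ⟹  10 = (5)·266 + (-8)·165
27 = 2 × 10 + 7  ⟹  7 = (-13)·266 + (21)·165
10 = 1 × 7 + 3  ⟹  3 = (18)·266 + (-29)·165
7 = 2 × 3 + 1  ⟹  1 = (-49)·266 + (79)·165
So (79)·165 ≡ 1 (mod 266), i.e. 165^(-1) ≡ 79 (mod 266).
Check: 165 × 79 = 13035 ≡ 1 (mod 266)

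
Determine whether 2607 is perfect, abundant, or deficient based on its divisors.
deficient

Proper divisors of 2607: sum = 1 + 3 + 11 + 33 + 79 + 237 + 869 = 1233
Since 1233 < 2607, 2607 is deficient.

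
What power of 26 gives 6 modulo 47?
14

Baby-step giant-step with step n = ⌈√47⌉ = 7.
Baby steps 26^j mod 47 (j:value) for j=0..6: 0:1, 1:26, 2:18, 3:45, 4:42, 5:11, 6:4.
Giant-step multiplier: 26^(-7) ≡ 26^(46-7) = 26^39 ≡ 33 (mod 47).
Giant steps γ_i = 6·33^i mod 47: γ_0=6, γ_1=10, γ_2=1 (in table at j=0).
x = i·n + j = 2·7 + 0 = 14.
Check: 26^14 ≡ 6 (mod 47).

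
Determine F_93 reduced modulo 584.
418

Matrix identity: Q^n = [[F_(n+1), F_n], [F_n, F_(n-1)]] with Q = [[1,1],[1,0]].
n = 93 = 1011101₂. Square-and-multiply, entries mod 584:
Q^1 = [[1,1],[1,0]]
Q^2 = (Q^1)² = [[2,1],[1,1]]
Q^5 = (Q^2)²·Q = [[8,5],[5,3]]
Q^11 = (Q^5)²·Q = [[144,89],[89,55]]
Q^23 = (Q^11)²·Q = [[232,41],[41,191]]
Q^46 = (Q^23)² = [[25,407],[407,202]]
Q^93 = (Q^46)²·Q = [[535,418],[418,117]]
F_93 mod 584 = Q^93[0][1] = 418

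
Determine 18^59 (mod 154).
30

Repeated squaring. Binary of 59 = 111011.
18^1 ≡ 18 (mod 154); 18^2 ≡ 16 (mod 154); 18^4 ≡ 102 (mod 154); 18^8 ≡ 86 (mod 154); 18^16 ≡ 4 (mod 154); 18^32 ≡ 16 (mod 154)
18^59 = 18^1 × 18^2 × 18^8 × 18^16 × 18^32 ≡ 30 (mod 154)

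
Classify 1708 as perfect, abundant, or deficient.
abundant

Proper divisors of 1708: sum = 1 + 2 + 4 + 7 + 14 + 28 + 61 + 122 + 244 + 427 + 854 = 1764
Since 1764 > 1708, 1708 is abundant.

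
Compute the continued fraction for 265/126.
[2; 9, 1, 2, 4]

Euclidean algorithm steps:
265 = 2 × 126 + 13
126 = 9 × 13 + 9
13 = 1 × 9 + 4
9 = 2 × 4 + 1
4 = 4 × 1 + 0
Continued fraction: [2; 9, 1, 2, 4]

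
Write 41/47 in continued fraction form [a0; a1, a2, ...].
[0; 1, 6, 1, 5]

Euclidean algorithm steps:
41 = 0 × 47 + 41
47 = 1 × 41 + 6
41 = 6 × 6 + 5
6 = 1 × 5 + 1
5 = 5 × 1 + 0
Continued fraction: [0; 1, 6, 1, 5]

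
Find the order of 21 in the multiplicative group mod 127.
63

127 is prime, so ord(21) divides φ(127) = 126.
Divisors of 126: 1, 2, 3, 6, 7, 9, 14, 18, 21, 42, 63, 126.
Repeated squaring: 21^1 ≡ 21, 21^2 ≡ 60, 21^4 ≡ 44, 21^8 ≡ 31, 21^16 ≡ 72, 21^32 ≡ 104, 21^64 ≡ 21 (mod 127).
Test 21^d mod 127 for each divisor d in increasing order:
21^1 ≡ 21
21^2 ≡ 60
21^3 = 21^2·21^1 ≡ 117
21^6 = 21^4·21^2 ≡ 100
21^7 = 21^4·21^2·21^1 ≡ 68
21^9 = 21^8·21^1 ≡ 16
21^14 = 21^8·21^4·21^2 ≡ 52
21^18 = 21^16·21^2 ≡ 2
21^21 = 21^16·21^4·21^1 ≡ 107
21^42 = 21^32·21^8·21^2 ≡ 19
21^63 = 21^32·21^16·21^8·21^4·21^2·21^1 ≡ 1  ← first divisor giving 1
The order is 63.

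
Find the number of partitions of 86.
34262962

p(n) counts ways to write n as a sum of positive integers (order ignored).
Euler's pentagonal recurrence: p(k) = p(k-1) + p(k-2) - p(k-5) - p(k-7) + p(k-12) + p(k-15) - ... (offsets j(3j∓1)/2, signs ++--, p(0)=1, p(<0)=0).
DP table for k = 0..85: p(0)=1, p(1)=1, p(2)=2, p(3)=3, p(4)=5, p(5)=7, p(6)=11, p(7)=15, p(8)=22, p(9)=30, p(10)=42, p(11)=56, p(12)=77, p(13)=101, p(14)=135, p(15)=176, p(16)=231, p(17)=297, p(18)=385, p(19)=490, p(20)=627, p(21)=792, p(22)=1002, p(23)=1255, p(24)=1575, p(25)=1958, p(26)=2436, p(27)=3010, p(28)=3718, p(29)=4565, p(30)=5604, p(31)=6842, p(32)=8349, p(33)=10143, p(34)=12310, p(35)=14883, p(36)=17977, p(37)=21637, p(38)=26015, p(39)=31185, p(40)=37338, p(41)=44583, p(42)=53174, p(43)=63261, p(44)=75175, p(45)=89134, p(46)=105558, p(47)=124754, p(48)=147273, p(49)=173525, p(50)=204226, p(51)=239943, p(52)=281589, p(53)=329931, p(54)=386155, p(55)=451276, p(56)=526823, p(57)=614154, p(58)=715220, p(59)=831820, p(60)=966467, p(61)=1121505, p(62)=1300156, p(63)=1505499, p(64)=1741630, p(65)=2012558, p(66)=2323520, p(67)=2679689, p(68)=3087735, p(69)=3554345, p(70)=4087968, p(71)=4697205, p(72)=5392783, p(73)=6185689, p(74)=7089500, p(75)=8118264, p(76)=9289091, p(77)=10619863, p(78)=12132164, p(79)=13848650, p(80)=15796476, p(81)=18004327, p(82)=20506255, p(83)=23338469, p(84)=26543660, p(85)=30167357.
Final step: p(86) = p(85) + p(84) - p(81) - p(79) + p(74) + p(71) - p(64) - p(60) + p(51) + p(46) - p(35) - p(29) + p(16) + p(9)
= 30167357 + 26543660 - 18004327 - 13848650 + 7089500 + 4697205 - 1741630 - 966467 + 239943 + 105558 - 14883 - 4565 + 231 + 30
= 34262962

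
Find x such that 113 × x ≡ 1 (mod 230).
57

gcd(113, 230) = 1, so the inverse exists.
Extended Euclidean algorithm on (230, 113):
230 = 2 × 113 + 4  ⟹  4 = (1)·230 + (-2)·113
113 = 28 × 4 + 1  ⟹  1 = (-28)·230 + (57)·113
So (57)·113 ≡ 1 (mod 230), i.e. 113^(-1) ≡ 57 (mod 230).
Check: 113 × 57 = 6441 ≡ 1 (mod 230)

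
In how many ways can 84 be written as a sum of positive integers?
26543660

p(n) counts ways to write n as a sum of positive integers (order ignored).
Euler's pentagonal recurrence: p(k) = p(k-1) + p(k-2) - p(k-5) - p(k-7) + p(k-12) + p(k-15) - ... (offsets j(3j∓1)/2, signs ++--, p(0)=1, p(<0)=0).
DP table for k = 0..83: p(0)=1, p(1)=1, p(2)=2, p(3)=3, p(4)=5, p(5)=7, p(6)=11, p(7)=15, p(8)=22, p(9)=30, p(10)=42, p(11)=56, p(12)=77, p(13)=101, p(14)=135, p(15)=176, p(16)=231, p(17)=297, p(18)=385, p(19)=490, p(20)=627, p(21)=792, p(22)=1002, p(23)=1255, p(24)=1575, p(25)=1958, p(26)=2436, p(27)=3010, p(28)=3718, p(29)=4565, p(30)=5604, p(31)=6842, p(32)=8349, p(33)=10143, p(34)=12310, p(35)=14883, p(36)=17977, p(37)=21637, p(38)=26015, p(39)=31185, p(40)=37338, p(41)=44583, p(42)=53174, p(43)=63261, p(44)=75175, p(45)=89134, p(46)=105558, p(47)=124754, p(48)=147273, p(49)=173525, p(50)=204226, p(51)=239943, p(52)=281589, p(53)=329931, p(54)=386155, p(55)=451276, p(56)=526823, p(57)=614154, p(58)=715220, p(59)=831820, p(60)=966467, p(61)=1121505, p(62)=1300156, p(63)=1505499, p(64)=1741630, p(65)=2012558, p(66)=2323520, p(67)=2679689, p(68)=3087735, p(69)=3554345, p(70)=4087968, p(71)=4697205, p(72)=5392783, p(73)=6185689, p(74)=7089500, p(75)=8118264, p(76)=9289091, p(77)=10619863, p(78)=12132164, p(79)=13848650, p(80)=15796476, p(81)=18004327, p(82)=20506255, p(83)=23338469.
Final step: p(84) = p(83) + p(82) - p(79) - p(77) + p(72) + p(69) - p(62) - p(58) + p(49) + p(44) - p(33) - p(27) + p(14) + p(7)
= 23338469 + 20506255 - 13848650 - 10619863 + 5392783 + 3554345 - 1300156 - 715220 + 173525 + 75175 - 10143 - 3010 + 135 + 15
= 26543660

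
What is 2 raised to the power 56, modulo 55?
31

Repeated squaring. Binary of 56 = 111000.
2^1 ≡ 2 (mod 55); 2^2 ≡ 4 (mod 55); 2^4 ≡ 16 (mod 55); 2^8 ≡ 36 (mod 55); 2^16 ≡ 31 (mod 55); 2^32 ≡ 26 (mod 55)
2^56 = 2^8 × 2^16 × 2^32 ≡ 31 (mod 55)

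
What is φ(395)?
312

395 = 5 × 79
φ(n) = n × ∏(1 - 1/p) for each prime p dividing n
φ(395) = 395 × (1 - 1/5) × (1 - 1/79) = 312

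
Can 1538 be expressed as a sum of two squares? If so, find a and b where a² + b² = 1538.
13² + 37² (a=13, b=37)

Factorization: 1538 = 2 × 769
By Fermat: n is sum of two squares iff every prime p ≡ 3 (mod 4) appears to even power.
All primes ≡ 3 (mod 4) appear to even power.
Search a = 0, 1, 2, … for 1538 - a² a perfect square: first hit at a = 13: 1538 - 169 = 1369 = 37².
1538 = 13² + 37² = 169 + 1369 ✓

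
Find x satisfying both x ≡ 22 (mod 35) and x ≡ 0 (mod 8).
232

Using Chinese Remainder Theorem:
M = 35 × 8 = 280
M1 = 8, M2 = 35
y1 = 8^(-1) mod 35 = 22
y2 = 35^(-1) mod 8 = 3
x = (22×8×22 + 0×35×3) mod 280 = 232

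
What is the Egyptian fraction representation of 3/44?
1/15 + 1/660

Greedy algorithm:
3/44: ceiling(44/3) = 15, use 1/15
1/660: ceiling(660/1) = 660, use 1/660
Result: 3/44 = 1/15 + 1/660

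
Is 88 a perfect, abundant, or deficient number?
abundant

Proper divisors of 88: sum = 1 + 2 + 4 + 8 + 11 + 22 + 44 = 92
Since 92 > 88, 88 is abundant.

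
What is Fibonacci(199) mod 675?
301

Matrix identity: Q^n = [[F_(n+1), F_n], [F_n, F_(n-1)]] with Q = [[1,1],[1,0]].
n = 199 = 11000111₂. Square-and-multiply, entries mod 675:
Q^1 = [[1,1],[1,0]]
Q^3 = (Q^1)²·Q = [[3,2],[2,1]]
Q^6 = (Q^3)² = [[13,8],[8,5]]
Q^12 = (Q^6)² = [[233,144],[144,89]]
Q^24 = (Q^12)² = [[100,468],[468,307]]
Q^49 = (Q^24)²·Q = [[325,199],[199,126]]
Q^99 = (Q^49)²·Q = [[75,101],[101,649]]
Q^199 = (Q^99)²·Q = [[525,301],[301,224]]
F_199 mod 675 = Q^199[0][1] = 301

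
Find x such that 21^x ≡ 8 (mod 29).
15

Baby-step giant-step with step n = ⌈√29⌉ = 6.
Baby steps 21^j mod 29 (j:value) for j=0..5: 0:1, 1:21, 2:6, 3:10, 4:7, 5:2.
Giant-step multiplier: 21^(-6) ≡ 21^(28-6) = 21^22 ≡ 9 (mod 29).
Giant steps γ_i = 8·9^i mod 29: γ_0=8, γ_1=14, γ_2=10 (in table at j=3).
x = i·n + j = 2·6 + 3 = 15.
Check: 21^15 ≡ 8 (mod 29).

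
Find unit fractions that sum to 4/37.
1/10 + 1/124 + 1/22940

Greedy algorithm:
4/37: ceiling(37/4) = 10, use 1/10
3/370: ceiling(370/3) = 124, use 1/124
1/22940: ceiling(22940/1) = 22940, use 1/22940
Result: 4/37 = 1/10 + 1/124 + 1/22940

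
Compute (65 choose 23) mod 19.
1

Using Lucas' theorem:
Write n=65 and k=23 in base 19:
n in base 19: [3, 8]
k in base 19: [1, 4]
C(65,23) mod 19 = ∏ C(n_i, k_i) mod 19
Digit binomials (mod 19): C(3,1) = 3; C(8,4) = 70 ≡ 13
Product: 3 × 13 = 39 ≡ 1 (mod 19)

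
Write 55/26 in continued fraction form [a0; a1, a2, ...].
[2; 8, 1, 2]

Euclidean algorithm steps:
55 = 2 × 26 + 3
26 = 8 × 3 + 2
3 = 1 × 2 + 1
2 = 2 × 1 + 0
Continued fraction: [2; 8, 1, 2]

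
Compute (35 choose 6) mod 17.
0

Using Lucas' theorem:
Write n=35 and k=6 in base 17:
n in base 17: [2, 1]
k in base 17: [0, 6]
C(35,6) mod 17 = ∏ C(n_i, k_i) mod 17
Digit binomials (mod 17): C(2,0) = 1; C(1,6) = 0 (k_i > n_i)
Product: 1 × 0 = 0 ≡ 0 (mod 17)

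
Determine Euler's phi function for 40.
16

40 = 2^3 × 5
φ(n) = n × ∏(1 - 1/p) for each prime p dividing n
φ(40) = 40 × (1 - 1/2) × (1 - 1/5) = 16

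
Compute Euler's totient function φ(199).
198

199 = 199
φ(n) = n × ∏(1 - 1/p) for each prime p dividing n
φ(199) = 199 × (1 - 1/199) = 198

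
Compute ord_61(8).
20

61 is prime, so ord(8) divides φ(61) = 60.
Divisors of 60: 1, 2, 3, 4, 5, 6, 10, 12, 15, 20, 30, 60.
Repeated squaring: 8^1 ≡ 8, 8^2 ≡ 3, 8^4 ≡ 9, 8^8 ≡ 20, 8^16 ≡ 34, 8^32 ≡ 58 (mod 61).
Test 8^d mod 61 for each divisor d in increasing order:
8^1 ≡ 8
8^2 ≡ 3
8^3 = 8^2·8^1 ≡ 24
8^4 ≡ 9
8^5 = 8^4·8^1 ≡ 11
8^6 = 8^4·8^2 ≡ 27
8^10 = 8^8·8^2 ≡ 60
8^12 = 8^8·8^4 ≡ 58
8^15 = 8^8·8^4·8^2·8^1 ≡ 50
8^20 = 8^16·8^4 ≡ 1  ← first divisor giving 1
The order is 20.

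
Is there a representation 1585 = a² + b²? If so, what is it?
8² + 39² (a=8, b=39)

Factorization: 1585 = 5 × 317
By Fermat: n is sum of two squares iff every prime p ≡ 3 (mod 4) appears to even power.
All primes ≡ 3 (mod 4) appear to even power.
Search a = 0, 1, 2, … for 1585 - a² a perfect square: first hit at a = 8: 1585 - 64 = 1521 = 39².
1585 = 8² + 39² = 64 + 1521 ✓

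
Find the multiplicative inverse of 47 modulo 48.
47

gcd(47, 48) = 1, so the inverse exists.
Extended Euclidean algorithm on (48, 47):
48 = 1 × 47 + 1  ⟹  1 = (1)·48 + (-1)·47
So (-1)·47 ≡ 1 (mod 48), i.e. 47^(-1) ≡ -1 ≡ 47 (mod 48).
Check: 47 × 47 = 2209 ≡ 1 (mod 48)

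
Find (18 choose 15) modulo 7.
4

Using Lucas' theorem:
Write n=18 and k=15 in base 7:
n in base 7: [2, 4]
k in base 7: [2, 1]
C(18,15) mod 7 = ∏ C(n_i, k_i) mod 7
Digit binomials (mod 7): C(2,2) = 1; C(4,1) = 4
Product: 1 × 4 = 4 ≡ 4 (mod 7)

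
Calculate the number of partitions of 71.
4697205

p(n) counts ways to write n as a sum of positive integers (order ignored).
Euler's pentagonal recurrence: p(k) = p(k-1) + p(k-2) - p(k-5) - p(k-7) + p(k-12) + p(k-15) - ... (offsets j(3j∓1)/2, signs ++--, p(0)=1, p(<0)=0).
DP table for k = 0..70: p(0)=1, p(1)=1, p(2)=2, p(3)=3, p(4)=5, p(5)=7, p(6)=11, p(7)=15, p(8)=22, p(9)=30, p(10)=42, p(11)=56, p(12)=77, p(13)=101, p(14)=135, p(15)=176, p(16)=231, p(17)=297, p(18)=385, p(19)=490, p(20)=627, p(21)=792, p(22)=1002, p(23)=1255, p(24)=1575, p(25)=1958, p(26)=2436, p(27)=3010, p(28)=3718, p(29)=4565, p(30)=5604, p(31)=6842, p(32)=8349, p(33)=10143, p(34)=12310, p(35)=14883, p(36)=17977, p(37)=21637, p(38)=26015, p(39)=31185, p(40)=37338, p(41)=44583, p(42)=53174, p(43)=63261, p(44)=75175, p(45)=89134, p(46)=105558, p(47)=124754, p(48)=147273, p(49)=173525, p(50)=204226, p(51)=239943, p(52)=281589, p(53)=329931, p(54)=386155, p(55)=451276, p(56)=526823, p(57)=614154, p(58)=715220, p(59)=831820, p(60)=966467, p(61)=1121505, p(62)=1300156, p(63)=1505499, p(64)=1741630, p(65)=2012558, p(66)=2323520, p(67)=2679689, p(68)=3087735, p(69)=3554345, p(70)=4087968.
Final step: p(71) = p(70) + p(69) - p(66) - p(64) + p(59) + p(56) - p(49) - p(45) + p(36) + p(31) - p(20) - p(14) + p(1)
= 4087968 + 3554345 - 2323520 - 1741630 + 831820 + 526823 - 173525 - 89134 + 17977 + 6842 - 627 - 135 + 1
= 4697205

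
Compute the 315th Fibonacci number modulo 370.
200

Matrix identity: Q^n = [[F_(n+1), F_n], [F_n, F_(n-1)]] with Q = [[1,1],[1,0]].
n = 315 = 100111011₂. Square-and-multiply, entries mod 370:
Q^1 = [[1,1],[1,0]]
Q^2 = (Q^1)² = [[2,1],[1,1]]
Q^4 = (Q^2)² = [[5,3],[3,2]]
Q^9 = (Q^4)²·Q = [[55,34],[34,21]]
Q^19 = (Q^9)²·Q = [[105,111],[111,364]]
Q^39 = (Q^19)²·Q = [[295,36],[36,259]]
Q^78 = (Q^39)² = [[261,334],[334,297]]
Q^157 = (Q^78)²·Q = [[119,227],[227,262]]
Q^315 = (Q^157)²·Q = [[107,200],[200,277]]
F_315 mod 370 = Q^315[0][1] = 200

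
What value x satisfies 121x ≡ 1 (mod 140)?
81

gcd(121, 140) = 1, so the inverse exists.
Extended Euclidean algorithm on (140, 121):
140 = 1 × 121 + 19  ⟹  19 = (1)·140 + (-1)·121
121 = 6 × 19 + 7  ⟹  7 = (-6)·140 + (7)·121
19 = 2 × 7 + 5  ⟹  5 = (13)·140 + (-15)·121
7 = 1 × 5 + 2  ⟹  2 = (-19)·140 + (22)·121
5 = 2 × 2 + 1  ⟹  1 = (51)·140 + (-59)·121
So (-59)·121 ≡ 1 (mod 140), i.e. 121^(-1) ≡ -59 ≡ 81 (mod 140).
Check: 121 × 81 = 9801 ≡ 1 (mod 140)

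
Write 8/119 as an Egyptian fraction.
1/15 + 1/1785

Greedy algorithm:
8/119: ceiling(119/8) = 15, use 1/15
1/1785: ceiling(1785/1) = 1785, use 1/1785
Result: 8/119 = 1/15 + 1/1785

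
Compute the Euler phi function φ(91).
72

91 = 7 × 13
φ(n) = n × ∏(1 - 1/p) for each prime p dividing n
φ(91) = 91 × (1 - 1/7) × (1 - 1/13) = 72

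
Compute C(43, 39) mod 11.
1

Using Lucas' theorem:
Write n=43 and k=39 in base 11:
n in base 11: [3, 10]
k in base 11: [3, 6]
C(43,39) mod 11 = ∏ C(n_i, k_i) mod 11
Digit binomials (mod 11): C(3,3) = 1; C(10,6) = 210 ≡ 1
Product: 1 × 1 = 1 ≡ 1 (mod 11)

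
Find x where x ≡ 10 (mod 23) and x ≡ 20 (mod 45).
470

Using Chinese Remainder Theorem:
M = 23 × 45 = 1035
M1 = 45, M2 = 23
y1 = 45^(-1) mod 23 = 22
y2 = 23^(-1) mod 45 = 2
x = (10×45×22 + 20×23×2) mod 1035 = 470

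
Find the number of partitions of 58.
715220

p(n) counts ways to write n as a sum of positive integers (order ignored).
Euler's pentagonal recurrence: p(k) = p(k-1) + p(k-2) - p(k-5) - p(k-7) + p(k-12) + p(k-15) - ... (offsets j(3j∓1)/2, signs ++--, p(0)=1, p(<0)=0).
DP table for k = 0..57: p(0)=1, p(1)=1, p(2)=2, p(3)=3, p(4)=5, p(5)=7, p(6)=11, p(7)=15, p(8)=22, p(9)=30, p(10)=42, p(11)=56, p(12)=77, p(13)=101, p(14)=135, p(15)=176, p(16)=231, p(17)=297, p(18)=385, p(19)=490, p(20)=627, p(21)=792, p(22)=1002, p(23)=1255, p(24)=1575, p(25)=1958, p(26)=2436, p(27)=3010, p(28)=3718, p(29)=4565, p(30)=5604, p(31)=6842, p(32)=8349, p(33)=10143, p(34)=12310, p(35)=14883, p(36)=17977, p(37)=21637, p(38)=26015, p(39)=31185, p(40)=37338, p(41)=44583, p(42)=53174, p(43)=63261, p(44)=75175, p(45)=89134, p(46)=105558, p(47)=124754, p(48)=147273, p(49)=173525, p(50)=204226, p(51)=239943, p(52)=281589, p(53)=329931, p(54)=386155, p(55)=451276, p(56)=526823, p(57)=614154.
Final step: p(58) = p(57) + p(56) - p(53) - p(51) + p(46) + p(43) - p(36) - p(32) + p(23) + p(18) - p(7) - p(1)
= 614154 + 526823 - 329931 - 239943 + 105558 + 63261 - 17977 - 8349 + 1255 + 385 - 15 - 1
= 715220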